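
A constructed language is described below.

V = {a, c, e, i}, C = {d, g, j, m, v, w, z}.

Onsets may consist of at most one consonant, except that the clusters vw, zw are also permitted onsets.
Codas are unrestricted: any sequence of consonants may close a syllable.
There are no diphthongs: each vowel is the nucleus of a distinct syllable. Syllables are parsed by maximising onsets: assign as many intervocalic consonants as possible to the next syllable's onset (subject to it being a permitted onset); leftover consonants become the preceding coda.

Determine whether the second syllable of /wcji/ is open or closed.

The vowels are c, i — 2 nuclei, so 2 syllables.
σ1/σ2 boundary: just /j/ — single C goes to the following onset.
So the parse is wc.ji.
Syllable 2 is /ji/; it ends in its nucleus with no coda, so it is open.

open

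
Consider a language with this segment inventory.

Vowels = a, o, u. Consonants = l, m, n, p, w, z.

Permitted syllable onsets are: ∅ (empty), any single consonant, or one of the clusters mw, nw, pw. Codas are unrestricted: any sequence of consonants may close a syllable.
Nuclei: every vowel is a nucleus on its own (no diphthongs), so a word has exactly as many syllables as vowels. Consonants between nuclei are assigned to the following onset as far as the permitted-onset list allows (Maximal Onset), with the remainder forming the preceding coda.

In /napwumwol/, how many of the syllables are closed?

1

The vowels are a, u, o — 3 nuclei, so 3 syllables.
/a…u/ gap (V1→V2): /pw/ — entire cluster is a permitted onset → onset /pw/, coda ∅.
/u…o/ gap (V2→V3): /mw/ — entire cluster is a permitted onset → onset /mw/, coda ∅.
So the parse is na.pwu.mwol.
Classifying each syllable: /na/ (open), /pwu/ (open), /mwol/ (closed).
Closed syllables: 1.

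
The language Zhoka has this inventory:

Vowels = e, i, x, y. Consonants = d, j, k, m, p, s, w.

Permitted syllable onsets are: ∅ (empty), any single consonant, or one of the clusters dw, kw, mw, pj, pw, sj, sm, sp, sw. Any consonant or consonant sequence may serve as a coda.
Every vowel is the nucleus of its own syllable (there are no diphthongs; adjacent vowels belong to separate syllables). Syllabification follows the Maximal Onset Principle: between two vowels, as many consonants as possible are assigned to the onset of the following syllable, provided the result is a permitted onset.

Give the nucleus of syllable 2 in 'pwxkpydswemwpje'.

Nuclei (vowels): x, y, e, e → 4 syllables.
The second nucleus (vowel 2 from the left) is /y/.

y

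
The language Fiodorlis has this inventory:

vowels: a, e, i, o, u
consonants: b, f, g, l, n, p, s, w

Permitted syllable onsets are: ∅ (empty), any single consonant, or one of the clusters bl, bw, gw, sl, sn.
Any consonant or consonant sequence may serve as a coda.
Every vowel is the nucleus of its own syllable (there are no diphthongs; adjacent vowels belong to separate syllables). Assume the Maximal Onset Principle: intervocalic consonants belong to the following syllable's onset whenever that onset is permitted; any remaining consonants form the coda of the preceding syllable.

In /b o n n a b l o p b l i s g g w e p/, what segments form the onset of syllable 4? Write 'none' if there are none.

Nuclei (vowels): o, a, o, i, e → 5 syllables.
Between /o/ (V1) and /a/ (V2): /nn/ splits as /n/ + /n/ (/n/ is the longest suffix that is a licit onset).
Between /a/ (V2) and /o/ (V3): /bl/ — entire cluster is a permitted onset → onset /bl/, coda ∅.
Between /o/ (V3) and /i/ (V4): /pbl/; trying suffixes from longest down, /bl/ is the first permitted one, so coda /p/ | onset /bl/.
Between /i/ (V4) and /e/ (V5): /sggw/; trying suffixes from longest down, /gw/ is the first permitted one, so coda /sg/ | onset /gw/.
Syllabification: bon.na.blop.blisg.gwep.
Syllable 4 is /blisg/: onset /bl/, nucleus /i/, coda /sg/.

bl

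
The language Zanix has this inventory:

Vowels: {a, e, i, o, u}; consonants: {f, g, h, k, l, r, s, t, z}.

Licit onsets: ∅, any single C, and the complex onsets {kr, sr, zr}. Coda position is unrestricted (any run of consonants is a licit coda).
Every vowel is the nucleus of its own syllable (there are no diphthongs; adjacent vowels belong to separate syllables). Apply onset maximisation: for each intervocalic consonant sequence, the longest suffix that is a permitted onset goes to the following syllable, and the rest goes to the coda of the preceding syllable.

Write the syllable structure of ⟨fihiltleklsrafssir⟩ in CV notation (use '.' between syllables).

CV.CVCC.CVCC.CCVCC.CVC

The vowels are i, i, e, a, i — 5 nuclei, so 5 syllables.
σ1/σ2 boundary: /h/ → onset of the next syllable (single consonants are always licit onsets).
σ2/σ3 boundary: /ltl/ splits as /lt/ + /l/ (/l/ is the longest suffix that is a licit onset).
σ3/σ4 boundary: /klsr/ — longest licit onset from the right is /sr/, leaving /kl/ as coda.
σ4/σ5 boundary: /fss/ — longest licit onset from the right is /s/, leaving /fs/ as coda.
So the parse is fi.hilt.lekl.srafs.sir.
Mapping each syllable to C/V: /fi/ → CV, /hilt/ → CVCC, /lekl/ → CVCC, /srafs/ → CCVCC, /sir/ → CVC.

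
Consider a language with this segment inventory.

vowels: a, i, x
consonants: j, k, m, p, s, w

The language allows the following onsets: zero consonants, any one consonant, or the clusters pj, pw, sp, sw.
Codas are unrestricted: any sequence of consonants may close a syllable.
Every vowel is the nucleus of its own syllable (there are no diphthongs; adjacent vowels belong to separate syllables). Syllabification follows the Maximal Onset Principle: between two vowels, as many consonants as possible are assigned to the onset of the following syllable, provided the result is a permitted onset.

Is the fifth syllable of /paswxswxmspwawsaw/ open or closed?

Vowels present: a, x, x, a, a; each is a nucleus, giving 5 syllables.
σ1/σ2 boundary: /sw/ is a licit onset in full, so it all attaches to the next syllable.
σ2/σ3 boundary: cluster /sw/ — /sw/ is itself a permitted onset, so the whole cluster goes right; preceding coda = ∅.
σ3/σ4 boundary: cluster /mspw/ — the longest permitted-onset suffix is /pw/; onset = /pw/, preceding coda = /ms/.
σ4/σ5 boundary: /ws/; trying suffixes from longest down, /s/ is the first permitted one, so coda /w/ | onset /s/.
Syllabification: pa.swx.swxms.pwaw.saw.
Syllable 5 is /saw/ with coda /w/, so it is closed.

closed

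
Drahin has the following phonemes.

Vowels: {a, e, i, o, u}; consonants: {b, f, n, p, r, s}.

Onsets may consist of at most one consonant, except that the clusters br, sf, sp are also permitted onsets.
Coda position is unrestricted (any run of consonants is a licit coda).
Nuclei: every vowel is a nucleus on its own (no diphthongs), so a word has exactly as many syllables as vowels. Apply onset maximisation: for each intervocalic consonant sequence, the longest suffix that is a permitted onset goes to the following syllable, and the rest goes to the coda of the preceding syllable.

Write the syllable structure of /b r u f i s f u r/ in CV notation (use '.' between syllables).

CCV.CV.CCVC

Nuclei (vowels): u, i, u → 3 syllables.
Between /u/ (V1) and /i/ (V2): /f/ is a single consonant, so it becomes the next onset.
Between /i/ (V2) and /u/ (V3): cluster /sf/ — /sf/ is itself a permitted onset, so the whole cluster goes right; preceding coda = ∅.
Result: bru.fi.sfur.
Mapping each syllable to C/V: /bru/ → CCV, /fi/ → CV, /sfur/ → CCVC.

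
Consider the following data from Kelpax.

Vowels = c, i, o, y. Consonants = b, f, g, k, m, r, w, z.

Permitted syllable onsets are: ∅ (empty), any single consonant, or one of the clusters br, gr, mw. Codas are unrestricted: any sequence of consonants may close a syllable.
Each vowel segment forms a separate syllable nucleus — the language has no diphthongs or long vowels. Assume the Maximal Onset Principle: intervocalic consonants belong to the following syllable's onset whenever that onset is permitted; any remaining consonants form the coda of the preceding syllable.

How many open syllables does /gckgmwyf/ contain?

Vowels present: c, y; each is a nucleus, giving 2 syllables.
σ1/σ2 boundary: cluster /kgmw/ — the longest permitted-onset suffix is /mw/; onset = /mw/, preceding coda = /kg/.
So the parse is gckg.mwyf.
Classifying each syllable: /gckg/ (closed), /mwyf/ (closed).
Open syllables: 0.

0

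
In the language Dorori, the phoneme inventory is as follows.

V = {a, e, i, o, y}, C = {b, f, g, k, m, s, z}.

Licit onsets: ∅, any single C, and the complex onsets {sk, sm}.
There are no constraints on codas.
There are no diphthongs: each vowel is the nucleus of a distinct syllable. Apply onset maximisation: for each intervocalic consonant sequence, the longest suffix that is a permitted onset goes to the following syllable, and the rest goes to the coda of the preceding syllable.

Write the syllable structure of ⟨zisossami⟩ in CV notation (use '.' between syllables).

CV.CVC.CV.CV

The vowels are i, o, a, i — 4 nuclei, so 4 syllables.
σ1/σ2 boundary: just /s/ — single C goes to the following onset.
σ2/σ3 boundary: cluster /ss/ — the longest permitted-onset suffix is /s/; onset = /s/, preceding coda = /s/.
σ3/σ4 boundary: /m/ → onset of the next syllable (single consonants are always licit onsets).
Putting it together: zi.sos.sa.mi.
Mapping each syllable to C/V: /zi/ → CV, /sos/ → CVC, /sa/ → CV, /mi/ → CV.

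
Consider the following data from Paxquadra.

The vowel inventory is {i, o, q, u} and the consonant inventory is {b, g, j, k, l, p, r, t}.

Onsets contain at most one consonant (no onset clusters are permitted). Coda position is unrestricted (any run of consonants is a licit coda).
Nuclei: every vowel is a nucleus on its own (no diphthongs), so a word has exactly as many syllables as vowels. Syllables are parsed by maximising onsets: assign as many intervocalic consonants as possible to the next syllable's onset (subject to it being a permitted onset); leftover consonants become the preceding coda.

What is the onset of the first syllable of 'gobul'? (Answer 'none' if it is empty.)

Nuclei (vowels): o, u → 2 syllables.
σ1/σ2 boundary: /b/ is a single consonant, so it becomes the next onset.
Putting it together: go.bul.
Syllable 1 is /go/: onset /g/, nucleus /o/, coda ∅.

g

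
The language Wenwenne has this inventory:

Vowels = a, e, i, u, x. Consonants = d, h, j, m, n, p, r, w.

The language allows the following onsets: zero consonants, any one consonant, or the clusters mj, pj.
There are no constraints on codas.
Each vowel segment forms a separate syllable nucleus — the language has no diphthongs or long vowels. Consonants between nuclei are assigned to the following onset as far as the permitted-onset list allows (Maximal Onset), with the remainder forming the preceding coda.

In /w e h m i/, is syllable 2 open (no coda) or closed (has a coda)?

open

Vowels present: e, i; each is a nucleus, giving 2 syllables.
V1 /e/ – V2 /i/: /hm/; trying suffixes from longest down, /m/ is the first permitted one, so coda /h/ | onset /m/.
Syllabification: weh.mi.
Syllable 2 is /mi/; it ends in its nucleus with no coda, so it is open.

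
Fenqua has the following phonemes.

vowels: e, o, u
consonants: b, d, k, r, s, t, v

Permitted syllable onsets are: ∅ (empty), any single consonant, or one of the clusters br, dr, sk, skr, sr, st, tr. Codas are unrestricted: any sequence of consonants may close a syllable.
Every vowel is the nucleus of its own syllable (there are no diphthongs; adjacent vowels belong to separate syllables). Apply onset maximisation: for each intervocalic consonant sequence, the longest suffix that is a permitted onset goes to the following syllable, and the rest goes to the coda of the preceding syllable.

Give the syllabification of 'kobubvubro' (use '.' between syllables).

ko.bub.vu.bro

The vowels are o, u, u, o — 4 nuclei, so 4 syllables.
V1 /o/ – V2 /u/: /b/ is a single consonant, so it becomes the next onset.
V2 /u/ – V3 /u/: cluster /bv/ — the longest permitted-onset suffix is /v/; onset = /v/, preceding coda = /b/.
V3 /u/ – V4 /o/: /br/ is a licit onset in full, so it all attaches to the next syllable.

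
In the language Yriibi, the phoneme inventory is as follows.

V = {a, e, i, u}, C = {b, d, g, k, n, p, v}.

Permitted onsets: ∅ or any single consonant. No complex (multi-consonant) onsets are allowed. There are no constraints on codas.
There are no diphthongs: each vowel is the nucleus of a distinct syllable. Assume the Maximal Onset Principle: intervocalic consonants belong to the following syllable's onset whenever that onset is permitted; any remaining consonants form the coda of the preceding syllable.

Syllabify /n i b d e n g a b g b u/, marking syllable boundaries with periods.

Nuclei (vowels): i, e, a, u → 4 syllables.
Between /i/ (V1) and /e/ (V2): /bd/ — longest licit onset from the right is /d/, leaving /b/ as coda.
Between /e/ (V2) and /a/ (V3): /ng/; trying suffixes from longest down, /g/ is the first permitted one, so coda /n/ | onset /g/.
Between /a/ (V3) and /u/ (V4): cluster /bgb/ — the longest permitted-onset suffix is /b/; onset = /b/, preceding coda = /bg/.

nib.den.gabg.bu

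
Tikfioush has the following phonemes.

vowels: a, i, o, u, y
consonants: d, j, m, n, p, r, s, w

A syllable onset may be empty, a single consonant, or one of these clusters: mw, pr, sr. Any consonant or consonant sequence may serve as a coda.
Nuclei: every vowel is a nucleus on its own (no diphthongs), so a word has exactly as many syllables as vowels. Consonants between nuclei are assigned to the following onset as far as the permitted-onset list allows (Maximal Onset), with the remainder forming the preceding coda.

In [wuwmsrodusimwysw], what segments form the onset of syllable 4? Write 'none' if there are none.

s

Nuclei (vowels): u, o, u, i, y → 5 syllables.
σ1/σ2 boundary: /wmsr/ splits as /wm/ + /sr/ (/sr/ is the longest suffix that is a licit onset).
σ2/σ3 boundary: /d/ is a single consonant, so it becomes the next onset.
σ3/σ4 boundary: /s/ is a single consonant, so it becomes the next onset.
σ4/σ5 boundary: cluster /mw/ — /mw/ is itself a permitted onset, so the whole cluster goes right; preceding coda = ∅.
Syllabification: wuwm.sro.du.si.mwysw.
Syllable 4 is /si/: onset /s/, nucleus /i/, coda ∅.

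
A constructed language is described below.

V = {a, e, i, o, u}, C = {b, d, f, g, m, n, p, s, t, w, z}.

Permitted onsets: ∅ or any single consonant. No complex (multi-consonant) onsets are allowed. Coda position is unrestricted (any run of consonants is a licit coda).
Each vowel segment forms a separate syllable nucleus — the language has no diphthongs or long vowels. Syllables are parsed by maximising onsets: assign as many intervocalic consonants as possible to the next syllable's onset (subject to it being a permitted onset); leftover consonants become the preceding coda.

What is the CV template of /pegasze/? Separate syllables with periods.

Vowels present: e, a, e; each is a nucleus, giving 3 syllables.
Between /e/ (V1) and /a/ (V2): /g/ → onset of the next syllable (single consonants are always licit onsets).
Between /a/ (V2) and /e/ (V3): cluster /sz/ — the longest permitted-onset suffix is /z/; onset = /z/, preceding coda = /s/.
Result: pe.gas.ze.
Mapping each syllable to C/V: /pe/ → CV, /gas/ → CVC, /ze/ → CV.

CV.CVC.CV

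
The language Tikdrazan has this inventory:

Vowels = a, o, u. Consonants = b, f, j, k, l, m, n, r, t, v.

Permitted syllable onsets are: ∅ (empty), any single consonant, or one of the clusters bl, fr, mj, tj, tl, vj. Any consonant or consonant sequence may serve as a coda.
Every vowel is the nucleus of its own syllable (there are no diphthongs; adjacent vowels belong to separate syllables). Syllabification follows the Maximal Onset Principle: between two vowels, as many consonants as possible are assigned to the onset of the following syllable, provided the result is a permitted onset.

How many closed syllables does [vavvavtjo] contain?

Vowels present: a, a, o; each is a nucleus, giving 3 syllables.
/a…a/ gap (V1→V2): /vv/ — longest licit onset from the right is /v/, leaving /v/ as coda.
/a…o/ gap (V2→V3): /vtj/ — longest licit onset from the right is /tj/, leaving /v/ as coda.
Syllabification: vav.vav.tjo.
Classifying each syllable: /vav/ (closed), /vav/ (closed), /tjo/ (open).
Closed syllables: 2.

2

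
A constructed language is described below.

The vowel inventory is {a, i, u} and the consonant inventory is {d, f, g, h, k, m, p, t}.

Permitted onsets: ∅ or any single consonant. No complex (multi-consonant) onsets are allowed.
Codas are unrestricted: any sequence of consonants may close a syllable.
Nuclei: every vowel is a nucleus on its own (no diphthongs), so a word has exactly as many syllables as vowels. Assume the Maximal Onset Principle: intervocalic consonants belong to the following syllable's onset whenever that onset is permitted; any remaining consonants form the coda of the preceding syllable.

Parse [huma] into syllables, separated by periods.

hu.ma

Vowels present: u, a; each is a nucleus, giving 2 syllables.
Between /u/ (V1) and /a/ (V2): just /m/ — single C goes to the following onset.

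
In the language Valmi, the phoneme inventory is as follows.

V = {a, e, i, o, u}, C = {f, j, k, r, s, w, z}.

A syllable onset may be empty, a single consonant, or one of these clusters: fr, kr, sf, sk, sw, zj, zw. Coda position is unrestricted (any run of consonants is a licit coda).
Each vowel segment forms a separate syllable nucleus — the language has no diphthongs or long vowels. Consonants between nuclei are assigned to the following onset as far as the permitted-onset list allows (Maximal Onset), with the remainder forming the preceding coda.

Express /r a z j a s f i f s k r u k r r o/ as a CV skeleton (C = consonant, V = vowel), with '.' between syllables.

Nuclei (vowels): a, a, i, u, o → 5 syllables.
Between /a/ (V1) and /a/ (V2): cluster /zj/ — /zj/ is itself a permitted onset, so the whole cluster goes right; preceding coda = ∅.
Between /a/ (V2) and /i/ (V3): /sf/ is a licit onset in full, so it all attaches to the next syllable.
Between /i/ (V3) and /u/ (V4): /fskr/ splits as /fs/ + /kr/ (/kr/ is the longest suffix that is a licit onset).
Between /u/ (V4) and /o/ (V5): /krr/ splits as /kr/ + /r/ (/r/ is the longest suffix that is a licit onset).
So the parse is ra.zja.sfifs.krukr.ro.
Mapping each syllable to C/V: /ra/ → CV, /zja/ → CCV, /sfifs/ → CCVCC, /krukr/ → CCVCC, /ro/ → CV.

CV.CCV.CCVCC.CCVCC.CV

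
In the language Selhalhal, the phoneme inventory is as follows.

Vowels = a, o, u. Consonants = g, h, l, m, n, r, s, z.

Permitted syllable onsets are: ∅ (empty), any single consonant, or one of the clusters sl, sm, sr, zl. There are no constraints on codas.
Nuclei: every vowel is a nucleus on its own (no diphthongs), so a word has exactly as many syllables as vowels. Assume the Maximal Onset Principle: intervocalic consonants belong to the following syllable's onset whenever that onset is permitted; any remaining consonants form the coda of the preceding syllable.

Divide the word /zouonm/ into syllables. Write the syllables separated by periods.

zo.u.onm

Vowels present: o, u, o; each is a nucleus, giving 3 syllables.
V1 /o/ – V2 /u/: nothing intervenes; syllable break is V.V.
V2 /u/ – V3 /o/: hiatus — the boundary sits between the two vowels.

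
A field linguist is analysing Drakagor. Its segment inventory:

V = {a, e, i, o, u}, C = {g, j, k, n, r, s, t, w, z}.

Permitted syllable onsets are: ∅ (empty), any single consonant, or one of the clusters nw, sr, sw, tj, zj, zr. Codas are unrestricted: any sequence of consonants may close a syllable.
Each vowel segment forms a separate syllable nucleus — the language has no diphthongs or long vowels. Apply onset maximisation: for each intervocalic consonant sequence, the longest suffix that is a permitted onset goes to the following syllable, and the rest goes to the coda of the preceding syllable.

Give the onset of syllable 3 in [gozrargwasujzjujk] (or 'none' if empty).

w

Nuclei (vowels): o, a, a, u, u → 5 syllables.
V1 /o/ – V2 /a/: /zr/ — entire cluster is a permitted onset → onset /zr/, coda ∅.
V2 /a/ – V3 /a/: cluster /rgw/ — the longest permitted-onset suffix is /w/; onset = /w/, preceding coda = /rg/.
V3 /a/ – V4 /u/: just /s/ — single C goes to the following onset.
V4 /u/ – V5 /u/: cluster /jzj/ — the longest permitted-onset suffix is /zj/; onset = /zj/, preceding coda = /j/.
Result: go.zrarg.wa.suj.zjujk.
Syllable 3 is /wa/: onset /w/, nucleus /a/, coda ∅.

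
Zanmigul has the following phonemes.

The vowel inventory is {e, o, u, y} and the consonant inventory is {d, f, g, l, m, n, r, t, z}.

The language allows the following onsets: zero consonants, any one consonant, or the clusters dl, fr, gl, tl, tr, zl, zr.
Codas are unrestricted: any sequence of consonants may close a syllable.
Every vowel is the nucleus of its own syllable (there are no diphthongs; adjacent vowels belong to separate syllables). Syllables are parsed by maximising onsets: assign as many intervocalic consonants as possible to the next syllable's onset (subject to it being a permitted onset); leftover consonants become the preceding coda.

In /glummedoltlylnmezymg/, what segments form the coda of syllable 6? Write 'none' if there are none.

mg

Vowels present: u, e, o, y, e, y; each is a nucleus, giving 6 syllables.
V1 /u/ – V2 /e/: /mm/; trying suffixes from longest down, /m/ is the first permitted one, so coda /m/ | onset /m/.
V2 /e/ – V3 /o/: /d/ → onset of the next syllable (single consonants are always licit onsets).
V3 /o/ – V4 /y/: /ltl/ splits as /l/ + /tl/ (/tl/ is the longest suffix that is a licit onset).
V4 /y/ – V5 /e/: cluster /lnm/ — the longest permitted-onset suffix is /m/; onset = /m/, preceding coda = /ln/.
V5 /e/ – V6 /y/: /z/ → onset of the next syllable (single consonants are always licit onsets).
Syllabification: glum.me.dol.tlyln.me.zymg.
Syllable 6 is /zymg/: onset /z/, nucleus /y/, coda /mg/.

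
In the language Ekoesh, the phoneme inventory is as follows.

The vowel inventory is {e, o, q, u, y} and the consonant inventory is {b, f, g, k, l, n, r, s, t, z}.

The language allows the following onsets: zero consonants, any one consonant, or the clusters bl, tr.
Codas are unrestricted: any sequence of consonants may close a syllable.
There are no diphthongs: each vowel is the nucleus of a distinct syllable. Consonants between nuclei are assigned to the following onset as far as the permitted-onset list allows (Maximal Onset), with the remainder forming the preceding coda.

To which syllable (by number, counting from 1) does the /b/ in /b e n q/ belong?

1

Vowels present: e, q; each is a nucleus, giving 2 syllables.
Between /e/ (V1) and /q/ (V2): /n/ is a single consonant, so it becomes the next onset.
Putting it together: be.nq.
The /b/ is in the onset of syllable 1 (/be/).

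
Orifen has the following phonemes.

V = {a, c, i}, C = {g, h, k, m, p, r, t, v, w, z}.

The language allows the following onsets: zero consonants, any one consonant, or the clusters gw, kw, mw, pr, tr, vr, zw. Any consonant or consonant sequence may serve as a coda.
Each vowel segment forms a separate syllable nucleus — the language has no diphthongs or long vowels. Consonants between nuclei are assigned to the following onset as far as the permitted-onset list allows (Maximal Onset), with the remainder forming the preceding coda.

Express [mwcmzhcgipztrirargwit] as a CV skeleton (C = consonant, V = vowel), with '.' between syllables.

The vowels are c, c, i, i, a, i — 6 nuclei, so 6 syllables.
/c…c/ gap (V1→V2): /mzh/; trying suffixes from longest down, /h/ is the first permitted one, so coda /mz/ | onset /h/.
/c…i/ gap (V2→V3): just /g/ — single C goes to the following onset.
/i…i/ gap (V3→V4): cluster /pztr/ — the longest permitted-onset suffix is /tr/; onset = /tr/, preceding coda = /pz/.
/i…a/ gap (V4→V5): /r/ is a single consonant, so it becomes the next onset.
/a…i/ gap (V5→V6): /rgw/ splits as /r/ + /gw/ (/gw/ is the longest suffix that is a licit onset).
Putting it together: mwcmz.hc.gipz.tri.rar.gwit.
Mapping each syllable to C/V: /mwcmz/ → CCVCC, /hc/ → CV, /gipz/ → CVCC, /tri/ → CCV, /rar/ → CVC, /gwit/ → CCVC.

CCVCC.CV.CVCC.CCV.CVC.CCVC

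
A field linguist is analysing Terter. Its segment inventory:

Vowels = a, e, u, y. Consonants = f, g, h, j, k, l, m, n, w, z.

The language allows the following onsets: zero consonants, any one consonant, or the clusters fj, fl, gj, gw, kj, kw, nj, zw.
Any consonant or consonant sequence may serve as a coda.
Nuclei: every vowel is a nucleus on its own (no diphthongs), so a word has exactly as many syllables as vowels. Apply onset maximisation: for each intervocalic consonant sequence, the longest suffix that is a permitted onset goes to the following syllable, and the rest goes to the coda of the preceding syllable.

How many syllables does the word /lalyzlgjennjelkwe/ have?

5

Vowels present: a, y, e, e, e; each is a nucleus, giving 5 syllables.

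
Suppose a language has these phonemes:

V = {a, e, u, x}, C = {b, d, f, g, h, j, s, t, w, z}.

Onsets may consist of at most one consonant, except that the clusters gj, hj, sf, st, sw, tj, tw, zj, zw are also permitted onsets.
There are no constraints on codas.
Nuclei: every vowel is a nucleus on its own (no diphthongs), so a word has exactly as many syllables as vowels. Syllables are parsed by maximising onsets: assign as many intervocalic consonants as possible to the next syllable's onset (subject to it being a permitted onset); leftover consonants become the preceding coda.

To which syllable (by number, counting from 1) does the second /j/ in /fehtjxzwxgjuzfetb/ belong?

4

The vowels are e, x, x, u, e — 5 nuclei, so 5 syllables.
/e…x/ gap (V1→V2): /htj/ — longest licit onset from the right is /tj/, leaving /h/ as coda.
/x…x/ gap (V2→V3): cluster /zw/ — /zw/ is itself a permitted onset, so the whole cluster goes right; preceding coda = ∅.
/x…u/ gap (V3→V4): cluster /gj/ — /gj/ is itself a permitted onset, so the whole cluster goes right; preceding coda = ∅.
/u…e/ gap (V4→V5): /zf/ — longest licit onset from the right is /f/, leaving /z/ as coda.
Result: feh.tjx.zwx.gjuz.fetb.
The second /j/ is in the onset of syllable 4 (/gjuz/).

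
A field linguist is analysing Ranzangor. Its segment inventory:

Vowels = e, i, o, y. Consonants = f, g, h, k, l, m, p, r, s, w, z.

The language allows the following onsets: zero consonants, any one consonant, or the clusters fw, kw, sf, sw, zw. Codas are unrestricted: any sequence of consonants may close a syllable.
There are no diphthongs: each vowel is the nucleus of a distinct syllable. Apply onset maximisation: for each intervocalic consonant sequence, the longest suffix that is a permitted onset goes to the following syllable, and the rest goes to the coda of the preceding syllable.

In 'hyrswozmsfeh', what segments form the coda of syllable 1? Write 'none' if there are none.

Nuclei (vowels): y, o, e → 3 syllables.
Between /y/ (V1) and /o/ (V2): cluster /rsw/ — the longest permitted-onset suffix is /sw/; onset = /sw/, preceding coda = /r/.
Between /o/ (V2) and /e/ (V3): cluster /zmsf/ — the longest permitted-onset suffix is /sf/; onset = /sf/, preceding coda = /zm/.
Putting it together: hyr.swozm.sfeh.
Syllable 1 is /hyr/: onset /h/, nucleus /y/, coda /r/.

r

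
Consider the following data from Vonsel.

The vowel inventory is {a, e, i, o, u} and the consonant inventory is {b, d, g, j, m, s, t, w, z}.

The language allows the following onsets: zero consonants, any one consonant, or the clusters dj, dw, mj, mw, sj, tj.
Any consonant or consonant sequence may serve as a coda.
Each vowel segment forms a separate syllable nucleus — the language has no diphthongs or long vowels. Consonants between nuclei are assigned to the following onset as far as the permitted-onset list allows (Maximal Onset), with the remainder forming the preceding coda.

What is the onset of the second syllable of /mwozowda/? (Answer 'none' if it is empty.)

z

Nuclei (vowels): o, o, a → 3 syllables.
/o…o/ gap (V1→V2): /z/ is a single consonant, so it becomes the next onset.
/o…a/ gap (V2→V3): /wd/ splits as /w/ + /d/ (/d/ is the longest suffix that is a licit onset).
Syllabification: mwo.zow.da.
Syllable 2 is /zow/: onset /z/, nucleus /o/, coda /w/.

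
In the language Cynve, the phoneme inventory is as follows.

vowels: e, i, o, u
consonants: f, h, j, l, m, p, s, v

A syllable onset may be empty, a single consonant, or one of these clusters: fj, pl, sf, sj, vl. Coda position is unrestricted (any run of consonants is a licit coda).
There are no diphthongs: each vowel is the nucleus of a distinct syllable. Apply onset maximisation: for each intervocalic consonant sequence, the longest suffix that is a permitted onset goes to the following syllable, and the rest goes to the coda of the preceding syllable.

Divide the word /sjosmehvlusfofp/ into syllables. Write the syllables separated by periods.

The vowels are o, e, u, o — 4 nuclei, so 4 syllables.
/o…e/ gap (V1→V2): /sm/ splits as /s/ + /m/ (/m/ is the longest suffix that is a licit onset).
/e…u/ gap (V2→V3): /hvl/ splits as /h/ + /vl/ (/vl/ is the longest suffix that is a licit onset).
/u…o/ gap (V3→V4): /sf/ — entire cluster is a permitted onset → onset /sf/, coda ∅.

sjos.meh.vlu.sfofp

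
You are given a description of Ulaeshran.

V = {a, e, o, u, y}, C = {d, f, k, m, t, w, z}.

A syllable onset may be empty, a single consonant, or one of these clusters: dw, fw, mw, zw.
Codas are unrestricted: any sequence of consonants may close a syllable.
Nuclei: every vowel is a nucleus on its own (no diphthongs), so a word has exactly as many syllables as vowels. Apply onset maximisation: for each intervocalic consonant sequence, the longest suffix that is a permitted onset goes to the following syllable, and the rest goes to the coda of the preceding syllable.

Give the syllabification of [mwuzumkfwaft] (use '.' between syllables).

Nuclei (vowels): u, u, a → 3 syllables.
Between /u/ (V1) and /u/ (V2): just /z/ — single C goes to the following onset.
Between /u/ (V2) and /a/ (V3): /mkfw/ splits as /mk/ + /fw/ (/fw/ is the longest suffix that is a licit onset).

mwu.zumk.fwaft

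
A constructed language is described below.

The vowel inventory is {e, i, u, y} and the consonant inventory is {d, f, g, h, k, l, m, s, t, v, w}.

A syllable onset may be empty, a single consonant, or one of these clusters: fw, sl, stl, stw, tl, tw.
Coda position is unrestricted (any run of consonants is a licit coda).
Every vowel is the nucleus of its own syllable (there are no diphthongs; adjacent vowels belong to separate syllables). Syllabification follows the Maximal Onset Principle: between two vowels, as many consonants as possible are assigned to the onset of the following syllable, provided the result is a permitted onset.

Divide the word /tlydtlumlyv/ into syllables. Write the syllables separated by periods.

tlyd.tlum.lyv

The vowels are y, u, y — 3 nuclei, so 3 syllables.
σ1/σ2 boundary: cluster /dtl/ — the longest permitted-onset suffix is /tl/; onset = /tl/, preceding coda = /d/.
σ2/σ3 boundary: cluster /ml/ — the longest permitted-onset suffix is /l/; onset = /l/, preceding coda = /m/.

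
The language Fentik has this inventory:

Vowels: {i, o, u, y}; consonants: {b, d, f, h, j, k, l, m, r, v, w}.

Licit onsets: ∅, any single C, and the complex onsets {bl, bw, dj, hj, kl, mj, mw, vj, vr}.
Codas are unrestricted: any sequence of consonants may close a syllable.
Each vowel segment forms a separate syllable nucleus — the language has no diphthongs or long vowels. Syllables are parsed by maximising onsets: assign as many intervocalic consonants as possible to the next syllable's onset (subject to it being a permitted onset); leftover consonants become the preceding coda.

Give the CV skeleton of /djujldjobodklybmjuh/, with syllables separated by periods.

Vowels present: u, o, o, y, u; each is a nucleus, giving 5 syllables.
σ1/σ2 boundary: /jldj/ splits as /jl/ + /dj/ (/dj/ is the longest suffix that is a licit onset).
σ2/σ3 boundary: /b/ → onset of the next syllable (single consonants are always licit onsets).
σ3/σ4 boundary: /dkl/ — longest licit onset from the right is /kl/, leaving /d/ as coda.
σ4/σ5 boundary: cluster /bmj/ — the longest permitted-onset suffix is /mj/; onset = /mj/, preceding coda = /b/.
So the parse is djujl.djo.bod.klyb.mjuh.
Mapping each syllable to C/V: /djujl/ → CCVCC, /djo/ → CCV, /bod/ → CVC, /klyb/ → CCVC, /mjuh/ → CCVC.

CCVCC.CCV.CVC.CCVC.CCVC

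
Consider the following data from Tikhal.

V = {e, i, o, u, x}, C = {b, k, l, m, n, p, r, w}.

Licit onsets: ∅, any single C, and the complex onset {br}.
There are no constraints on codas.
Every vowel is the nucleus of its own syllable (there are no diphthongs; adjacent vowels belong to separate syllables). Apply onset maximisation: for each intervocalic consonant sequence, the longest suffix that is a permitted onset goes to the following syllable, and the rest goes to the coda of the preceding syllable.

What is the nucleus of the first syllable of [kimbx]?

i

The vowels are i, x — 2 nuclei, so 2 syllables.
The first nucleus (vowel 1 from the left) is /i/.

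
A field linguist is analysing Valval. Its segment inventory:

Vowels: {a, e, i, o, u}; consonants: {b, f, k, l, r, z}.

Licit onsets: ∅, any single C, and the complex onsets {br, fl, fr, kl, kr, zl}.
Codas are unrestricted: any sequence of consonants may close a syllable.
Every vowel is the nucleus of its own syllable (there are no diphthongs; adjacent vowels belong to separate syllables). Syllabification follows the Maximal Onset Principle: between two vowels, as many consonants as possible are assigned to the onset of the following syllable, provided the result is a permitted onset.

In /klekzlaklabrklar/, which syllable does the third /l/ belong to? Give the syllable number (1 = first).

3

Nuclei (vowels): e, a, a, a → 4 syllables.
/e…a/ gap (V1→V2): /kzl/ splits as /k/ + /zl/ (/zl/ is the longest suffix that is a licit onset).
/a…a/ gap (V2→V3): /kl/ is a licit onset in full, so it all attaches to the next syllable.
/a…a/ gap (V3→V4): /brkl/; trying suffixes from longest down, /kl/ is the first permitted one, so coda /br/ | onset /kl/.
Putting it together: klek.zla.klabr.klar.
The third /l/ is in the onset of syllable 3 (/klabr/).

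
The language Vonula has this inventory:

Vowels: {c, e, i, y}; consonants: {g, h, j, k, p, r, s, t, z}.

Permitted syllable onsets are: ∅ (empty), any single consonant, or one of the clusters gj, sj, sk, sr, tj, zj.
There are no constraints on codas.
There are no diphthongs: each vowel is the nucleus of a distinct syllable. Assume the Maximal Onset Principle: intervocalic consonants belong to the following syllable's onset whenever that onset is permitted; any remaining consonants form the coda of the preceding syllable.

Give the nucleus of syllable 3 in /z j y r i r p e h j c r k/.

Nuclei (vowels): y, i, e, c → 4 syllables.
The third nucleus (vowel 3 from the left) is /e/.

e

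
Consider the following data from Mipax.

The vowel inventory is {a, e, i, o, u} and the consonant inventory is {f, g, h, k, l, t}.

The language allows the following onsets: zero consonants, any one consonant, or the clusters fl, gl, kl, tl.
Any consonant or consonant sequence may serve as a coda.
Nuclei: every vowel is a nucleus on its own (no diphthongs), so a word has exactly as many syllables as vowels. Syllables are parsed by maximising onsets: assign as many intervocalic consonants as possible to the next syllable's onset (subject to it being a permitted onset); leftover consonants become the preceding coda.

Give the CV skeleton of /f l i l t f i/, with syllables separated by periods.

Nuclei (vowels): i, i → 2 syllables.
Between /i/ (V1) and /i/ (V2): /ltf/; trying suffixes from longest down, /f/ is the first permitted one, so coda /lt/ | onset /f/.
So the parse is flilt.fi.
Mapping each syllable to C/V: /flilt/ → CCVCC, /fi/ → CV.

CCVCC.CV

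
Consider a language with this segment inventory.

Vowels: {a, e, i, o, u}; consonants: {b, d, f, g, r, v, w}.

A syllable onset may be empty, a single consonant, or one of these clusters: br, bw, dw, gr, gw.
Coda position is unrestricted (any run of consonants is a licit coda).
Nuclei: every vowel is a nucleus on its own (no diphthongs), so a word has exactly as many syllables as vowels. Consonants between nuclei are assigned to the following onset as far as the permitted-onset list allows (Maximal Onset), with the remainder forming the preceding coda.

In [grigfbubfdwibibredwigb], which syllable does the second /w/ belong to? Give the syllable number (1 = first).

6

Vowels present: i, u, i, i, e, i; each is a nucleus, giving 6 syllables.
/i…u/ gap (V1→V2): cluster /gfb/ — the longest permitted-onset suffix is /b/; onset = /b/, preceding coda = /gf/.
/u…i/ gap (V2→V3): /bfdw/ splits as /bf/ + /dw/ (/dw/ is the longest suffix that is a licit onset).
/i…i/ gap (V3→V4): /b/ → onset of the next syllable (single consonants are always licit onsets).
/i…e/ gap (V4→V5): /br/ is a licit onset in full, so it all attaches to the next syllable.
/e…i/ gap (V5→V6): /dw/ is a licit onset in full, so it all attaches to the next syllable.
Syllabification: grigf.bubf.dwi.bi.bre.dwigb.
The second /w/ is in the onset of syllable 6 (/dwigb/).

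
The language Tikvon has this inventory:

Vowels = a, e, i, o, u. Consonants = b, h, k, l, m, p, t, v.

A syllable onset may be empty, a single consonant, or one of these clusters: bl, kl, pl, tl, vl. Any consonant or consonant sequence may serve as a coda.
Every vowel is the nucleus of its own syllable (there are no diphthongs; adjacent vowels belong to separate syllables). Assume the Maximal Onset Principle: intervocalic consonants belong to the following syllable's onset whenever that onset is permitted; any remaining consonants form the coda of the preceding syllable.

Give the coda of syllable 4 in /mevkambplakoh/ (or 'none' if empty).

The vowels are e, a, a, o — 4 nuclei, so 4 syllables.
/e…a/ gap (V1→V2): /vk/ — longest licit onset from the right is /k/, leaving /v/ as coda.
/a…a/ gap (V2→V3): cluster /mbpl/ — the longest permitted-onset suffix is /pl/; onset = /pl/, preceding coda = /mb/.
/a…o/ gap (V3→V4): /k/ → onset of the next syllable (single consonants are always licit onsets).
Result: mev.kamb.pla.koh.
Syllable 4 is /koh/: onset /k/, nucleus /o/, coda /h/.

h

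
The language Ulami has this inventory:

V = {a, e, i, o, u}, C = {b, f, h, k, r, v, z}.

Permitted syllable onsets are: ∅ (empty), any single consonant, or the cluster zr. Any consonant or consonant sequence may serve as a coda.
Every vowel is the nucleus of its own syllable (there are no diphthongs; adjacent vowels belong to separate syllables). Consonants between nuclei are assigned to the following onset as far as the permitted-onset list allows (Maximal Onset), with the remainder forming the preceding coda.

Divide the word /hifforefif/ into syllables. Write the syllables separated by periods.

hif.fo.re.fif

The vowels are i, o, e, i — 4 nuclei, so 4 syllables.
V1 /i/ – V2 /o/: /ff/; trying suffixes from longest down, /f/ is the first permitted one, so coda /f/ | onset /f/.
V2 /o/ – V3 /e/: /r/ is a single consonant, so it becomes the next onset.
V3 /e/ – V4 /i/: /f/ is a single consonant, so it becomes the next onset.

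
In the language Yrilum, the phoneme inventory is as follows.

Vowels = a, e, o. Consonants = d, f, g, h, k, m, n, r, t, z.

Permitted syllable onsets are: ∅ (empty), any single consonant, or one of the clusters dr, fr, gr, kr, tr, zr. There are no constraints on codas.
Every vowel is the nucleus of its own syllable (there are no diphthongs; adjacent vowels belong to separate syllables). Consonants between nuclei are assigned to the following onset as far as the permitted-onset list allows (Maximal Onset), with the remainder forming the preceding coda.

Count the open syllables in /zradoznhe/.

2

Vowels present: a, o, e; each is a nucleus, giving 3 syllables.
σ1/σ2 boundary: just /d/ — single C goes to the following onset.
σ2/σ3 boundary: /znh/ splits as /zn/ + /h/ (/h/ is the longest suffix that is a licit onset).
Result: zra.dozn.he.
Classifying each syllable: /zra/ (open), /dozn/ (closed), /he/ (open).
Open syllables: 2.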